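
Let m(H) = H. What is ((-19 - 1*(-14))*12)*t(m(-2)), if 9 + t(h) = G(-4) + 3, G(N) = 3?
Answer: 180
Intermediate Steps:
t(h) = -3 (t(h) = -9 + (3 + 3) = -9 + 6 = -3)
((-19 - 1*(-14))*12)*t(m(-2)) = ((-19 - 1*(-14))*12)*(-3) = ((-19 + 14)*12)*(-3) = -5*12*(-3) = -60*(-3) = 180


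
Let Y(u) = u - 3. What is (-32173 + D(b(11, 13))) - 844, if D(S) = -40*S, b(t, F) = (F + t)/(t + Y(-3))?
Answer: -33209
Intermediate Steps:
Y(u) = -3 + u
b(t, F) = (F + t)/(-6 + t) (b(t, F) = (F + t)/(t + (-3 - 3)) = (F + t)/(t - 6) = (F + t)/(-6 + t))
(-32173 + D(b(11, 13))) - 844 = (-32173 - 40*(13 + 11)/(-6 + 11)) - 844 = (-32173 - 40*24/5) - 844 = (-32173 - 192) - 844 = -32365 - 844 = -33209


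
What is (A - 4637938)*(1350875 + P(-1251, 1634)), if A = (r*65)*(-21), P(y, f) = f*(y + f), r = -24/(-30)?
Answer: -9169956683910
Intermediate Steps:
r = 4/5 (r = -24*(-1/30) = 4/5 ≈ 0.80000)
P(y, f) = f*(f + y)
A = -1092 (A = ((4/5)*65)*(-21) = 52*(-21) = -1092)
(A - 4637938)*(1350875 + P(-1251, 1634)) = (-1092 - 4637938)*(1350875 + 1634*(1634 - 1251)) = -4639030*(1350875 + 1634*383) = -4639030*(1350875 + 625822) = -4639030*1976697 = -9169956683910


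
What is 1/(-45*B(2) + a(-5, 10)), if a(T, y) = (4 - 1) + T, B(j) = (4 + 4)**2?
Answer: -1/2882 ≈ -0.00034698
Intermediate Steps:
B(j) = 64 (B(j) = 8**2 = 64)
a(T, y) = 3 + T
1/(-45*B(2) + a(-5, 10)) = 1/(-45*64 + (3 - 5)) = 1/(-2880 - 2) = 1/(-2882) = -1/2882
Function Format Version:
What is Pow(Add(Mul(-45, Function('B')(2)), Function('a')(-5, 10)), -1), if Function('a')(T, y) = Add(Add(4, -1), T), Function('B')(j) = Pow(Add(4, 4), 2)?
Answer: Rational(-1, 2882) ≈ -0.00034698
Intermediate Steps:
Function('B')(j) = 64 (Function('B')(j) = Pow(8, 2) = 64)
Function('a')(T, y) = Add(3, T)
Pow(Add(Mul(-45, Function('B')(2)), Function('a')(-5, 10)), -1) = Pow(Add(Mul(-45, 64), Add(3, -5)), -1) = Pow(Add(-2880, -2), -1) = Pow(-2882, -1) = Rational(-1, 2882)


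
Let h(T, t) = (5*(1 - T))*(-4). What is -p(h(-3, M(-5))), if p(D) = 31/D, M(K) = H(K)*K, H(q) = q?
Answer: 31/80 ≈ 0.38750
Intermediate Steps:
M(K) = K**2 (M(K) = K*K = K**2)
h(T, t) = -20 + 20*T (h(T, t) = (5 - 5*T)*(-4) = -20 + 20*T)
-p(h(-3, M(-5))) = -31/(-20 + 20*(-3)) = -31/(-20 - 60) = -31/(-80) = -31*(-1)/80 = -1*(-31/80) = 31/80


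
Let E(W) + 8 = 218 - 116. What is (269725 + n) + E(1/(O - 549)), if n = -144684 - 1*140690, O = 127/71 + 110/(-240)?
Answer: -15555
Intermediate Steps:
O = 2267/1704 (O = 127*(1/71) + 110*(-1/240) = 127/71 - 11/24 = 2267/1704 ≈ 1.3304)
n = -285374 (n = -144684 - 140690 = -285374)
E(W) = 94 (E(W) = -8 + (218 - 116) = -8 + 102 = 94)
(269725 + n) + E(1/(O - 549)) = (269725 - 285374) + 94 = -15649 + 94 = -15555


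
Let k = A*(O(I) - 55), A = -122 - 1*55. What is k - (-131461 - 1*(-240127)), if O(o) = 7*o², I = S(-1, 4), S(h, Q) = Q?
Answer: -118755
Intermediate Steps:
A = -177 (A = -122 - 55 = -177)
I = 4
k = -10089 (k = -177*(7*4² - 55) = -177*(7*16 - 55) = -177*(112 - 55) = -177*57 = -10089)
k - (-131461 - 1*(-240127)) = -10089 - (-131461 - 1*(-240127)) = -10089 - (-131461 + 240127) = -10089 - 1*108666 = -10089 - 108666 = -118755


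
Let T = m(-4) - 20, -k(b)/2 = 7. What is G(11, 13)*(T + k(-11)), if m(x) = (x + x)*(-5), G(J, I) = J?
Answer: 66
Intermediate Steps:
k(b) = -14 (k(b) = -2*7 = -14)
m(x) = -10*x (m(x) = (2*x)*(-5) = -10*x)
T = 20 (T = -10*(-4) - 20 = 40 - 20 = 20)
G(11, 13)*(T + k(-11)) = 11*(20 - 14) = 11*6 = 66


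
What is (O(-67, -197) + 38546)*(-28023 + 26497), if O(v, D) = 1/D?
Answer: -11587774086/197 ≈ -5.8821e+7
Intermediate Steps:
(O(-67, -197) + 38546)*(-28023 + 26497) = (1/(-197) + 38546)*(-28023 + 26497) = (-1/197 + 38546)*(-1526) = (7593561/197)*(-1526) = -11587774086/197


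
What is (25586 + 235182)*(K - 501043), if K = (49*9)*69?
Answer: -122721071552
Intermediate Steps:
K = 30429 (K = 441*69 = 30429)
(25586 + 235182)*(K - 501043) = (25586 + 235182)*(30429 - 501043) = 260768*(-470614) = -122721071552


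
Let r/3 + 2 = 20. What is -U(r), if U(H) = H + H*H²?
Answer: -157518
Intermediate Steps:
r = 54 (r = -6 + 3*20 = -6 + 60 = 54)
U(H) = H + H³
-U(r) = -(54 + 54³) = -(54 + 157464) = -1*157518 = -157518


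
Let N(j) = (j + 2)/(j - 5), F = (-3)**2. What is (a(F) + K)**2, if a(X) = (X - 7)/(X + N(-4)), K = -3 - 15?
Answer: 2178576/6889 ≈ 316.24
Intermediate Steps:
F = 9
N(j) = (2 + j)/(-5 + j)
K = -18
a(X) = (-7 + X)/(2/9 + X) (a(X) = (X - 7)/(X + (2 - 4)/(-5 - 4)) = (-7 + X)/(X - 2/(-9)) = (-7 + X)/(X - 1/9*(-2)) = (-7 + X)/(X + 2/9) = (-7 + X)/(2/9 + X))
(a(F) + K)**2 = (9*(-7 + 9)/(2 + 9*9) - 18)**2 = (9*2/(2 + 81) - 18)**2 = (9*2/83 - 18)**2 = (9*(1/83)*2 - 18)**2 = (18/83 - 18)**2 = (-1476/83)**2 = 2178576/6889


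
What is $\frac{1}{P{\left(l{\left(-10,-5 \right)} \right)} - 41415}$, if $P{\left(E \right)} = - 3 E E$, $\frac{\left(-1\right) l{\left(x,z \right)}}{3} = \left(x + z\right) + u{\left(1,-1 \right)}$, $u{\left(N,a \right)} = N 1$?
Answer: $- \frac{1}{46707} \approx -2.141 \cdot 10^{-5}$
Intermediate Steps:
$u{\left(N,a \right)} = N$
$l{\left(x,z \right)} = -3 - 3 x - 3 z$ ($l{\left(x,z \right)} = - 3 \left(\left(x + z\right) + 1\right) = - 3 \left(1 + x + z\right) = -3 - 3 x - 3 z$)
$P{\left(E \right)} = - 3 E^{2}$
$\frac{1}{P{\left(l{\left(-10,-5 \right)} \right)} - 41415} = \frac{1}{- 3 \left(-3 - -30 - -15\right)^{2} - 41415} = \frac{1}{- 3 \left(-3 + 30 + 15\right)^{2} - 41415} = \frac{1}{- 3 \cdot 42^{2} - 41415} = \frac{1}{\left(-3\right) 1764 - 41415} = \frac{1}{-5292 - 41415} = \frac{1}{-46707} = - \frac{1}{46707}$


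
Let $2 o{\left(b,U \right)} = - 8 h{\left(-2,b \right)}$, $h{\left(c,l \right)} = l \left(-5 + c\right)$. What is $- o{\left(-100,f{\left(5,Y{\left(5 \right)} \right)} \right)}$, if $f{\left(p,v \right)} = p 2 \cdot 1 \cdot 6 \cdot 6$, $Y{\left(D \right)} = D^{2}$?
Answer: $2800$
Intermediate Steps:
$f{\left(p,v \right)} = 72 p$ ($f{\left(p,v \right)} = p 2 \cdot 6 \cdot 6 = p 12 \cdot 6 = 12 p 6 = 72 p$)
$o{\left(b,U \right)} = 28 b$ ($o{\left(b,U \right)} = \frac{\left(-8\right) b \left(-5 - 2\right)}{2} = \frac{\left(-8\right) b \left(-7\right)}{2} = \frac{\left(-8\right) \left(- 7 b\right)}{2} = \frac{56 b}{2} = 28 b$)
$- o{\left(-100,f{\left(5,Y{\left(5 \right)} \right)} \right)} = - 28 \left(-100\right) = \left(-1\right) \left(-2800\right) = 2800$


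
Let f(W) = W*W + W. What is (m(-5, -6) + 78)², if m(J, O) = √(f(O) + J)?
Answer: 6889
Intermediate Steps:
f(W) = W + W² (f(W) = W² + W = W + W²)
m(J, O) = √(J + O*(1 + O)) (m(J, O) = √(O*(1 + O) + J) = √(J + O*(1 + O)))
(m(-5, -6) + 78)² = (√(-5 - 6*(1 - 6)) + 78)² = (√(-5 - 6*(-5)) + 78)² = (√(-5 + 30) + 78)² = (√25 + 78)² = (5 + 78)² = 83² = 6889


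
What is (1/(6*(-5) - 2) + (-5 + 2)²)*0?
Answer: 0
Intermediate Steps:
(1/(6*(-5) - 2) + (-5 + 2)²)*0 = (1/(-30 - 2) + (-3)²)*0 = (1/(-32) + 9)*0 = (-1/32 + 9)*0 = (287/32)*0 = 0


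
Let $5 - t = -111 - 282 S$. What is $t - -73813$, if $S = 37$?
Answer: $84363$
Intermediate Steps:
$t = 10550$ ($t = 5 - \left(-111 - 10434\right) = 5 - -10545 = 5 + 10545 = 10550$)
$t - -73813 = 10550 - -73813 = 10550 + 73813 = 84363$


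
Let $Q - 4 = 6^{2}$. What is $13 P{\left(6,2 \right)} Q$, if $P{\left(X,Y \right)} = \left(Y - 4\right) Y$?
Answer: $-2080$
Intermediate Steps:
$P{\left(X,Y \right)} = Y \left(-4 + Y\right)$ ($P{\left(X,Y \right)} = \left(-4 + Y\right) Y = Y \left(-4 + Y\right)$)
$Q = 40$ ($Q = 4 + 6^{2} = 4 + 36 = 40$)
$13 P{\left(6,2 \right)} Q = 13 \cdot 2 \left(-4 + 2\right) 40 = 13 \cdot 2 \left(-2\right) 40 = 13 \left(-4\right) 40 = \left(-52\right) 40 = -2080$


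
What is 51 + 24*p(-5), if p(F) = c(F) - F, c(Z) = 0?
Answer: 171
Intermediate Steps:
p(F) = -F (p(F) = 0 - F = -F)
51 + 24*p(-5) = 51 + 24*(-1*(-5)) = 51 + 24*5 = 51 + 120 = 171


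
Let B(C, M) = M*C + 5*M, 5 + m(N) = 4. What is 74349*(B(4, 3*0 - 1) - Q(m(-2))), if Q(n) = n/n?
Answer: -743490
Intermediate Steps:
m(N) = -1 (m(N) = -5 + 4 = -1)
Q(n) = 1
B(C, M) = 5*M + C*M (B(C, M) = C*M + 5*M = 5*M + C*M)
74349*(B(4, 3*0 - 1) - Q(m(-2))) = 74349*((3*0 - 1)*(5 + 4) - 1*1) = 74349*((0 - 1)*9 - 1) = 74349*(-1*9 - 1) = 74349*(-9 - 1) = 74349*(-10) = -743490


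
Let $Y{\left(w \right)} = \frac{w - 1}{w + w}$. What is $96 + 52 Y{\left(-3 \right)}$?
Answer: $\frac{392}{3} \approx 130.67$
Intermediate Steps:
$Y{\left(w \right)} = \frac{-1 + w}{2 w}$
$96 + 52 Y{\left(-3 \right)} = 96 + 52 \frac{-1 - 3}{2 \left(-3\right)} = 96 + 52 \cdot \frac{1}{2} \left(- \frac{1}{3}\right) \left(-4\right) = 96 + 52 \cdot \frac{2}{3} = 96 + \frac{104}{3} = \frac{392}{3}$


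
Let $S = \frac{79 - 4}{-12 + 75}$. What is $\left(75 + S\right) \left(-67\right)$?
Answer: $- \frac{107200}{21} \approx -5104.8$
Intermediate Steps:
$S = \frac{25}{21}$ ($S = \frac{75}{63} = 75 \cdot \frac{1}{63} = \frac{25}{21} \approx 1.1905$)
$\left(75 + S\right) \left(-67\right) = \left(75 + \frac{25}{21}\right) \left(-67\right) = \frac{1600}{21} \left(-67\right) = - \frac{107200}{21}$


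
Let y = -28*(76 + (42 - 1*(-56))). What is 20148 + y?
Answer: 15276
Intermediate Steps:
y = -4872 (y = -28*(76 + (42 + 56)) = -28*(76 + 98) = -28*174 = -4872)
20148 + y = 20148 - 4872 = 15276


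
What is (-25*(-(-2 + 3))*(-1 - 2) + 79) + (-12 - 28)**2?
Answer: 1604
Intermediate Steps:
(-25*(-(-2 + 3))*(-1 - 2) + 79) + (-12 - 28)**2 = (-25*(-1*1)*(-3) + 79) + (-40)**2 = (-(-25)*(-3) + 79) + 1600 = (-25*3 + 79) + 1600 = (-75 + 79) + 1600 = 4 + 1600 = 1604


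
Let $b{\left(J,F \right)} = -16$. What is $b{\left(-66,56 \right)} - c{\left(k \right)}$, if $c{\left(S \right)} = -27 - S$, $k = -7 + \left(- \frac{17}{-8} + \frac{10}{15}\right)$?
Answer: $\frac{163}{24} \approx 6.7917$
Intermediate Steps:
$k = - \frac{101}{24}$ ($k = -7 + \left(\left(-17\right) \left(- \frac{1}{8}\right) + 10 \cdot \frac{1}{15}\right) = -7 + \left(\frac{17}{8} + \frac{2}{3}\right) = -7 + \frac{67}{24} = - \frac{101}{24} \approx -4.2083$)
$b{\left(-66,56 \right)} - c{\left(k \right)} = -16 - \left(-27 - - \frac{101}{24}\right) = -16 - \left(-27 + \frac{101}{24}\right) = -16 - - \frac{547}{24} = -16 + \frac{547}{24} = \frac{163}{24}$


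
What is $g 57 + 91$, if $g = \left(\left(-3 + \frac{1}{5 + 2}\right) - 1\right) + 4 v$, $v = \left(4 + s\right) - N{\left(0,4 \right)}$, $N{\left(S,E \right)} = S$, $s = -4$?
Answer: $- \frac{902}{7} \approx -128.86$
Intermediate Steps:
$v = 0$ ($v = \left(4 - 4\right) - 0 = 0 + 0 = 0$)
$g = - \frac{27}{7}$ ($g = \left(\left(-3 + \frac{1}{5 + 2}\right) - 1\right) + 4 \cdot 0 = \left(\left(-3 + \frac{1}{7}\right) - 1\right) + 0 = \left(- \frac{20}{7} - 1\right) + 0 = - \frac{27}{7} + 0 = - \frac{27}{7} \approx -3.8571$)
$g 57 + 91 = \left(- \frac{27}{7}\right) 57 + 91 = - \frac{1539}{7} + 91 = - \frac{902}{7}$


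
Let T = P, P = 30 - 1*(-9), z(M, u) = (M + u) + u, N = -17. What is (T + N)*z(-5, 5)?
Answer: 110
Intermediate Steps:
z(M, u) = M + 2*u
P = 39 (P = 30 + 9 = 39)
T = 39
(T + N)*z(-5, 5) = (39 - 17)*(-5 + 2*5) = 22*(-5 + 10) = 22*5 = 110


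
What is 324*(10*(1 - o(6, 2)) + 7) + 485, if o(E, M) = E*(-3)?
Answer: 64313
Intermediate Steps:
o(E, M) = -3*E
324*(10*(1 - o(6, 2)) + 7) + 485 = 324*(10*(1 - (-3)*6) + 7) + 485 = 324*(10*(1 - 1*(-18)) + 7) + 485 = 324*(10*(1 + 18) + 7) + 485 = 324*(10*19 + 7) + 485 = 324*(190 + 7) + 485 = 324*197 + 485 = 63828 + 485 = 64313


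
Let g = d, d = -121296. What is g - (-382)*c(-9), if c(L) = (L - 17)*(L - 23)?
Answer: 196528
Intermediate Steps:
c(L) = (-23 + L)*(-17 + L) (c(L) = (-17 + L)*(-23 + L) = (-23 + L)*(-17 + L))
g = -121296
g - (-382)*c(-9) = -121296 - (-382)*(391 + (-9)² - 40*(-9)) = -121296 - (-382)*(391 + 81 + 360) = -121296 - (-382)*832 = -121296 - 1*(-317824) = -121296 + 317824 = 196528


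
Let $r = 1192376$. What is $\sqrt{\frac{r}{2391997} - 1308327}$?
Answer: $\frac{i \sqrt{7485785866870856071}}{2391997} \approx 1143.8 i$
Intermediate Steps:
$\sqrt{\frac{r}{2391997} - 1308327} = \sqrt{\frac{1192376}{2391997} - 1308327} = \sqrt{- \frac{3129513066643}{2391997}} = \frac{i \sqrt{7485785866870856071}}{2391997}$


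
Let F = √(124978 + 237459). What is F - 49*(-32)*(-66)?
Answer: -103488 + √362437 ≈ -1.0289e+5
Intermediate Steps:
F = √362437 ≈ 602.03
F - 49*(-32)*(-66) = √362437 - 49*(-32)*(-66) = √362437 - (-1568)*(-66) = √362437 - 1*103488 = √362437 - 103488 = -103488 + √362437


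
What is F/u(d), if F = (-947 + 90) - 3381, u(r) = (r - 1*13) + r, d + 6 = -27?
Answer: 4238/79 ≈ 53.646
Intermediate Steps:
d = -33 (d = -6 - 27 = -33)
u(r) = -13 + 2*r (u(r) = (r - 13) + r = (-13 + r) + r = -13 + 2*r)
F = -4238 (F = -857 - 3381 = -4238)
F/u(d) = -4238/(-13 + 2*(-33)) = -4238/(-13 - 66) = -4238/(-79) = -4238*(-1/79) = 4238/79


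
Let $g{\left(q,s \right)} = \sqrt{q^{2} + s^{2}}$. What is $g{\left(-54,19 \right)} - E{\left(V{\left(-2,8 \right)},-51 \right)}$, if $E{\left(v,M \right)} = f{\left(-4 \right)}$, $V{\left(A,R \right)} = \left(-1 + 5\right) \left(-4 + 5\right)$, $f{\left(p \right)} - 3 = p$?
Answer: $1 + \sqrt{3277} \approx 58.245$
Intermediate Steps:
$f{\left(p \right)} = 3 + p$
$V{\left(A,R \right)} = 4$ ($V{\left(A,R \right)} = 4 \cdot 1 = 4$)
$E{\left(v,M \right)} = -1$ ($E{\left(v,M \right)} = 3 - 4 = -1$)
$g{\left(-54,19 \right)} - E{\left(V{\left(-2,8 \right)},-51 \right)} = \sqrt{\left(-54\right)^{2} + 19^{2}} - -1 = \sqrt{2916 + 361} + 1 = \sqrt{3277} + 1 = 1 + \sqrt{3277}$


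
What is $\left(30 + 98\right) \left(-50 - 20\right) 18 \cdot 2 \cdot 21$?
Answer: $-6773760$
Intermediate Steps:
$\left(30 + 98\right) \left(-50 - 20\right) 18 \cdot 2 \cdot 21 = 128 \left(-70\right) 36 \cdot 21 = \left(-8960\right) 36 \cdot 21 = \left(-322560\right) 21 = -6773760$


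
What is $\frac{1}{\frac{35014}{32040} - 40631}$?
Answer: $- \frac{16020}{650891113} \approx -2.4612 \cdot 10^{-5}$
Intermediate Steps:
$\frac{1}{\frac{35014}{32040} - 40631} = \frac{1}{35014 \cdot \frac{1}{32040} - 40631} = \frac{1}{\frac{17507}{16020} - 40631} = \frac{1}{- \frac{650891113}{16020}} = - \frac{16020}{650891113}$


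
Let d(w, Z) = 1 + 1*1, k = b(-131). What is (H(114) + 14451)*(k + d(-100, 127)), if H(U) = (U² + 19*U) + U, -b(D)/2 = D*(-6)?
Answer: -46671390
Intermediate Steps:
b(D) = 12*D (b(D) = -2*D*(-6) = -(-12)*D = 12*D)
H(U) = U² + 20*U
k = -1572 (k = 12*(-131) = -1572)
d(w, Z) = 2 (d(w, Z) = 1 + 1 = 2)
(H(114) + 14451)*(k + d(-100, 127)) = (114*(20 + 114) + 14451)*(-1572 + 2) = (114*134 + 14451)*(-1570) = (15276 + 14451)*(-1570) = 29727*(-1570) = -46671390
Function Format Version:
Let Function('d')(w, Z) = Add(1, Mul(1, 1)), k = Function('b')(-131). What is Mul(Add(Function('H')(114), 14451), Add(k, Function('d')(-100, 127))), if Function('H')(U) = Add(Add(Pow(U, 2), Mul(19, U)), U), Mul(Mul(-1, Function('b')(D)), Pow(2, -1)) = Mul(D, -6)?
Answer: -46671390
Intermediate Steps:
Function('b')(D) = Mul(12, D) (Function('b')(D) = Mul(-2, Mul(D, -6)) = Mul(-2, Mul(-6, D)) = Mul(12, D))
Function('H')(U) = Add(Pow(U, 2), Mul(20, U))
k = -1572 (k = Mul(12, -131) = -1572)
Function('d')(w, Z) = 2 (Function('d')(w, Z) = Add(1, 1) = 2)
Mul(Add(Function('H')(114), 14451), Add(k, Function('d')(-100, 127))) = Mul(Add(Mul(114, Add(20, 114)), 14451), Add(-1572, 2)) = Mul(Add(Mul(114, 134), 14451), -1570) = Mul(Add(15276, 14451), -1570) = Mul(29727, -1570) = -46671390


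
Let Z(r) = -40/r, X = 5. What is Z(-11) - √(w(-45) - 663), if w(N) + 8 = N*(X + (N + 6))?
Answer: 40/11 - √859 ≈ -25.672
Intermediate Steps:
w(N) = -8 + N*(11 + N) (w(N) = -8 + N*(5 + (N + 6)) = -8 + N*(5 + (6 + N)) = -8 + N*(11 + N))
Z(-11) - √(w(-45) - 663) = -40/(-11) - √((-8 + (-45)² + 11*(-45)) - 663) = -40*(-1/11) - √((-8 + 2025 - 495) - 663) = 40/11 - √(1522 - 663) = 40/11 - √859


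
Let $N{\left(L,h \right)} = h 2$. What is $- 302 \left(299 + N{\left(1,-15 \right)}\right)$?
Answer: $-81238$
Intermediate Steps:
$N{\left(L,h \right)} = 2 h$
$- 302 \left(299 + N{\left(1,-15 \right)}\right) = - 302 \left(299 + 2 \left(-15\right)\right) = - 302 \left(299 - 30\right) = \left(-302\right) 269 = -81238$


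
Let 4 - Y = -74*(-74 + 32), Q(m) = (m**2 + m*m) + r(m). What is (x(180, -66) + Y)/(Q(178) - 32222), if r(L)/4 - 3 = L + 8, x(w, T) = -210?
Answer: -1657/15951 ≈ -0.10388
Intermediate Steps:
r(L) = 44 + 4*L (r(L) = 12 + 4*(L + 8) = 12 + 4*(8 + L) = 12 + (32 + 4*L) = 44 + 4*L)
Q(m) = 44 + 2*m**2 + 4*m (Q(m) = (m**2 + m*m) + (44 + 4*m) = (m**2 + m**2) + (44 + 4*m) = 2*m**2 + (44 + 4*m) = 44 + 2*m**2 + 4*m)
Y = -3104 (Y = 4 - (-74)*(-74 + 32) = 4 - (-74)*(-42) = 4 - 1*3108 = 4 - 3108 = -3104)
(x(180, -66) + Y)/(Q(178) - 32222) = (-210 - 3104)/((44 + 2*178**2 + 4*178) - 32222) = -3314/((44 + 2*31684 + 712) - 32222) = -3314/((44 + 63368 + 712) - 32222) = -3314/(64124 - 32222) = -3314/31902 = -3314*1/31902 = -1657/15951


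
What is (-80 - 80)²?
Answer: 25600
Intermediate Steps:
(-80 - 80)² = (-160)² = 25600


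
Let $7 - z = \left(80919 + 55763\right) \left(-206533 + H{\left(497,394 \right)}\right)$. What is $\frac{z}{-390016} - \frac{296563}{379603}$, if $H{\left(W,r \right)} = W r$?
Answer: $- \frac{556062340963119}{148051243648} \approx -3755.9$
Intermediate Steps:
$z = 1464547637$ ($z = 7 - \left(80919 + 55763\right) \left(-206533 + 497 \cdot 394\right) = 7 - 136682 \left(-206533 + 195818\right) = 7 - 136682 \left(-10715\right) = 7 - -1464547630 = 7 + 1464547630 = 1464547637$)
$\frac{z}{-390016} - \frac{296563}{379603} = \frac{1464547637}{-390016} - \frac{296563}{379603} = 1464547637 \left(- \frac{1}{390016}\right) - \frac{296563}{379603} = - \frac{1464547637}{390016} - \frac{296563}{379603} = - \frac{556062340963119}{148051243648}$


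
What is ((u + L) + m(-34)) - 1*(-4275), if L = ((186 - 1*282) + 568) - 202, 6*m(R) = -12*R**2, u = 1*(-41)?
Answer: 2192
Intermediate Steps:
u = -41
m(R) = -2*R**2 (m(R) = (-12*R**2)/6 = -2*R**2)
L = 270 (L = ((186 - 282) + 568) - 202 = (-96 + 568) - 202 = 472 - 202 = 270)
((u + L) + m(-34)) - 1*(-4275) = ((-41 + 270) - 2*(-34)**2) - 1*(-4275) = (229 - 2*1156) + 4275 = (229 - 2312) + 4275 = -2083 + 4275 = 2192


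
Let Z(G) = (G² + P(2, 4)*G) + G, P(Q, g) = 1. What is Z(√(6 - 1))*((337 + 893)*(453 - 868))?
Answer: -2552250 - 1020900*√5 ≈ -4.8351e+6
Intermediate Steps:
Z(G) = G² + 2*G (Z(G) = (G² + 1*G) + G = (G² + G) + G = (G + G²) + G = G² + 2*G)
Z(√(6 - 1))*((337 + 893)*(453 - 868)) = (√(6 - 1)*(2 + √(6 - 1)))*((337 + 893)*(453 - 868)) = (√5*(2 + √5))*(1230*(-415)) = (√5*(2 + √5))*(-510450) = -510450*√5*(2 + √5)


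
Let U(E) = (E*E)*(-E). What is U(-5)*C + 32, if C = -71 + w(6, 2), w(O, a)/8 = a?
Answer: -6843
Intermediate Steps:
w(O, a) = 8*a
U(E) = -E**3 (U(E) = E**2*(-E) = -E**3)
C = -55 (C = -71 + 8*2 = -71 + 16 = -55)
U(-5)*C + 32 = -1*(-5)**3*(-55) + 32 = -1*(-125)*(-55) + 32 = 125*(-55) + 32 = -6875 + 32 = -6843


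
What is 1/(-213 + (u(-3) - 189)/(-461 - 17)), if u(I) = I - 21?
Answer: -478/101601 ≈ -0.0047047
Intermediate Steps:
u(I) = -21 + I
1/(-213 + (u(-3) - 189)/(-461 - 17)) = 1/(-213 + ((-21 - 3) - 189)/(-461 - 17)) = 1/(-213 + (-24 - 189)/(-478)) = 1/(-213 - 213*(-1/478)) = 1/(-213 + 213/478) = 1/(-101601/478) = -478/101601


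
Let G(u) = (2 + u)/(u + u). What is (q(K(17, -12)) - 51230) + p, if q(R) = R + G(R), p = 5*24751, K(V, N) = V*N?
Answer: 14753585/204 ≈ 72322.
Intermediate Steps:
G(u) = (2 + u)/(2*u) (G(u) = (2 + u)/((2*u)) = (2 + u)*(1/(2*u)) = (2 + u)/(2*u))
K(V, N) = N*V
p = 123755
q(R) = R + (2 + R)/(2*R)
(q(K(17, -12)) - 51230) + p = ((½ - 12*17 + 1/(-12*17)) - 51230) + 123755 = ((½ - 204 + 1/(-204)) - 51230) + 123755 = ((½ - 204 - 1/204) - 51230) + 123755 = (-41515/204 - 51230) + 123755 = -10492435/204 + 123755 = 14753585/204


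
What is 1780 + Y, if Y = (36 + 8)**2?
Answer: 3716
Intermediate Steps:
Y = 1936 (Y = 44**2 = 1936)
1780 + Y = 1780 + 1936 = 3716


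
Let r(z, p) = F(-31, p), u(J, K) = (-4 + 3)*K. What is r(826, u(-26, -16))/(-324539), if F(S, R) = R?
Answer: -16/324539 ≈ -4.9301e-5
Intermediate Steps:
u(J, K) = -K
r(z, p) = p
r(826, u(-26, -16))/(-324539) = -1*(-16)/(-324539) = 16*(-1/324539) = -16/324539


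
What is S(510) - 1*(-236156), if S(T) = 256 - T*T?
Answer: -23688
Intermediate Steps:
S(T) = 256 - T²
S(510) - 1*(-236156) = (256 - 1*510²) - 1*(-236156) = (256 - 1*260100) + 236156 = (256 - 260100) + 236156 = -259844 + 236156 = -23688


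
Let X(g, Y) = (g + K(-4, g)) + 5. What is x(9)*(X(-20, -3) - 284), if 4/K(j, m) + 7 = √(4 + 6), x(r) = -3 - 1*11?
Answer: 163646/39 + 56*√10/39 ≈ 4200.6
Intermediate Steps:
x(r) = -14 (x(r) = -3 - 11 = -14)
K(j, m) = 4/(-7 + √10) (K(j, m) = 4/(-7 + √(4 + 6)) = 4/(-7 + √10))
X(g, Y) = 167/39 + g - 4*√10/39 (X(g, Y) = (g + (-28/39 - 4*√10/39)) + 5 = (-28/39 + g - 4*√10/39) + 5 = 167/39 + g - 4*√10/39)
x(9)*(X(-20, -3) - 284) = -14*((167/39 - 20 - 4*√10/39) - 284) = -14*((-613/39 - 4*√10/39) - 284) = -14*(-11689/39 - 4*√10/39) = 163646/39 + 56*√10/39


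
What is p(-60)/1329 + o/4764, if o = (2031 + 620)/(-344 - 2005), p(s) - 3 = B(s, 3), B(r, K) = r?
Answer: -213796477/4957451748 ≈ -0.043126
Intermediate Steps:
p(s) = 3 + s
o = -2651/2349 (o = 2651/(-2349) = 2651*(-1/2349) = -2651/2349 ≈ -1.1286)
p(-60)/1329 + o/4764 = (3 - 60)/1329 - 2651/2349/4764 = -57*1/1329 - 2651/2349*1/4764 = -19/443 - 2651/11190636 = -213796477/4957451748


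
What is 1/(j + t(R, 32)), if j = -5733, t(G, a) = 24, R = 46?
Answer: -1/5709 ≈ -0.00017516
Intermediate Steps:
1/(j + t(R, 32)) = 1/(-5733 + 24) = 1/(-5709) = -1/5709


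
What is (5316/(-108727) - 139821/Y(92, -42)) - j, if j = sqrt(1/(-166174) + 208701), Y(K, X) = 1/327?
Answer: -4971157947825/108727 - sqrt(5763027313833302)/166174 ≈ -4.5722e+7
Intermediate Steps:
Y(K, X) = 1/327
j = sqrt(5763027313833302)/166174 (j = sqrt(-1/166174 + 208701) = sqrt(34680679973/166174) = sqrt(5763027313833302)/166174 ≈ 456.84)
(5316/(-108727) - 139821/Y(92, -42)) - j = (5316/(-108727) - 139821/1/327) - sqrt(5763027313833302)/166174 = (5316*(-1/108727) - 139821*327) - sqrt(5763027313833302)/166174 = (-5316/108727 - 45721467) - sqrt(5763027313833302)/166174 = -4971157947825/108727 - sqrt(5763027313833302)/166174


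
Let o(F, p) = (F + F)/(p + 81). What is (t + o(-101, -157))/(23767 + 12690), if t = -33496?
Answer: -1272747/1385366 ≈ -0.91871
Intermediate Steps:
o(F, p) = 2*F/(81 + p) (o(F, p) = (2*F)/(81 + p) = 2*F/(81 + p))
(t + o(-101, -157))/(23767 + 12690) = (-33496 + 2*(-101)/(81 - 157))/(23767 + 12690) = (-33496 + 2*(-101)/(-76))/36457 = (-33496 + 2*(-101)*(-1/76))*(1/36457) = (-33496 + 101/38)*(1/36457) = -1272747/38*1/36457 = -1272747/1385366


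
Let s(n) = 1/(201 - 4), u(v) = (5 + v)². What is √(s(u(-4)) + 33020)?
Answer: √1281473377/197 ≈ 181.71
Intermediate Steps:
s(n) = 1/197
√(s(u(-4)) + 33020) = √(1/197 + 33020) = √(6504941/197) = √1281473377/197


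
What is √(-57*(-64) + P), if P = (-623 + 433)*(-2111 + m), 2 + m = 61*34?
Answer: √11058 ≈ 105.16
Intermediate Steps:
m = 2072 (m = -2 + 61*34 = -2 + 2074 = 2072)
P = 7410 (P = (-623 + 433)*(-2111 + 2072) = -190*(-39) = 7410)
√(-57*(-64) + P) = √(-57*(-64) + 7410) = √(3648 + 7410) = √11058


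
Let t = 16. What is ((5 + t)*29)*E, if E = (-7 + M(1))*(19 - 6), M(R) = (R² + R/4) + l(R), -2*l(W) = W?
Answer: -197925/4 ≈ -49481.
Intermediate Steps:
l(W) = -W/2
M(R) = R² - R/4 (M(R) = (R² + R/4) - R/2 = R² - R/4)
E = -325/4 (E = (-7 + 1*(-¼ + 1))*(19 - 6) = (-7 + 1*(¾))*13 = (-7 + ¾)*13 = -25/4*13 = -325/4 ≈ -81.250)
((5 + t)*29)*E = ((5 + 16)*29)*(-325/4) = (21*29)*(-325/4) = 609*(-325/4) = -197925/4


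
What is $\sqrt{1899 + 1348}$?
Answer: $\sqrt{3247} \approx 56.982$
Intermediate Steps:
$\sqrt{1899 + 1348} = \sqrt{3247}$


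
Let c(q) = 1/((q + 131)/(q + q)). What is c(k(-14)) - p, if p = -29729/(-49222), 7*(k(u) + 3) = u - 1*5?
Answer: -30010093/43167694 ≈ -0.69520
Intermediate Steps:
k(u) = -26/7 + u/7 (k(u) = -3 + (u - 1*5)/7 = -3 + (u - 5)/7 = -3 + (-5 + u)/7 = -3 + (-5/7 + u/7) = -26/7 + u/7)
p = 29729/49222 (p = -29729*(-1/49222) = 29729/49222 ≈ 0.60398)
c(q) = 2*q/(131 + q) (c(q) = 1/((131 + q)/((2*q))) = 1/((131 + q)*(1/(2*q))) = 1/((131 + q)/(2*q)) = 2*q/(131 + q))
c(k(-14)) - p = 2*(-26/7 + (1/7)*(-14))/(131 + (-26/7 + (1/7)*(-14))) - 1*29729/49222 = 2*(-26/7 - 2)/(131 + (-26/7 - 2)) - 29729/49222 = 2*(-40/7)/(131 - 40/7) - 29729/49222 = 2*(-40/7)/(877/7) - 29729/49222 = 2*(-40/7)*(7/877) - 29729/49222 = -80/877 - 29729/49222 = -30010093/43167694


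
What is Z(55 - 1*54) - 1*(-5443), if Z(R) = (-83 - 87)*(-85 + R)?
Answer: 19723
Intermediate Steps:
Z(R) = 14450 - 170*R (Z(R) = -170*(-85 + R) = 14450 - 170*R)
Z(55 - 1*54) - 1*(-5443) = (14450 - 170*(55 - 1*54)) - 1*(-5443) = (14450 - 170*(55 - 54)) + 5443 = (14450 - 170*1) + 5443 = (14450 - 170) + 5443 = 14280 + 5443 = 19723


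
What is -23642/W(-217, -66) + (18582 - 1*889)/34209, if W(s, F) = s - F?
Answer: 811440821/5165559 ≈ 157.09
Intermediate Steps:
-23642/W(-217, -66) + (18582 - 1*889)/34209 = -23642/(-217 - 1*(-66)) + (18582 - 1*889)/34209 = -23642/(-217 + 66) + (18582 - 889)*(1/34209) = -23642/(-151) + 17693*(1/34209) = -23642*(-1/151) + 17693/34209 = 23642/151 + 17693/34209 = 811440821/5165559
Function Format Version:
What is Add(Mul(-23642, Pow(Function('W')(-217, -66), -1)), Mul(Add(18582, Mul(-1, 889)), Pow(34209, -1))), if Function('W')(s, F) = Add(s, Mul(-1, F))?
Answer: Rational(811440821, 5165559) ≈ 157.09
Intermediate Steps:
Add(Mul(-23642, Pow(Function('W')(-217, -66), -1)), Mul(Add(18582, Mul(-1, 889)), Pow(34209, -1))) = Add(Mul(-23642, Pow(Add(-217, Mul(-1, -66)), -1)), Mul(Add(18582, Mul(-1, 889)), Pow(34209, -1))) = Add(Mul(-23642, Pow(Add(-217, 66), -1)), Mul(Add(18582, -889), Rational(1, 34209))) = Add(Mul(-23642, Pow(-151, -1)), Mul(17693, Rational(1, 34209))) = Add(Mul(-23642, Rational(-1, 151)), Rational(17693, 34209)) = Add(Rational(23642, 151), Rational(17693, 34209)) = Rational(811440821, 5165559)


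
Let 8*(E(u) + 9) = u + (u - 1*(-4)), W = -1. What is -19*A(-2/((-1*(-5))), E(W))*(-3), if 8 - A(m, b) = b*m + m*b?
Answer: 57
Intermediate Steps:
E(u) = -17/2 + u/4 (E(u) = -9 + (u + (u - 1*(-4)))/8 = -9 + (u + (u + 4))/8 = -9 + (u + (4 + u))/8 = -9 + (4 + 2*u)/8 = -9 + (½ + u/4) = -17/2 + u/4)
A(m, b) = 8 - 2*b*m (A(m, b) = 8 - (b*m + m*b) = 8 - (b*m + b*m) = 8 - 2*b*m)
-19*A(-2/((-1*(-5))), E(W))*(-3) = -19*(8 - 2*(-17/2 + (¼)*(-1))*(-2/((-1*(-5)))))*(-3) = -19*(8 - 2*(-17/2 - ¼)*(-2/5))*(-3) = -19*(8 - 2*(-35/4)*(-2*⅕))*(-3) = -19*(8 - 2*(-35/4)*(-⅖))*(-3) = -19*(8 - 7)*(-3) = -19*1*(-3) = -19*(-3) = 57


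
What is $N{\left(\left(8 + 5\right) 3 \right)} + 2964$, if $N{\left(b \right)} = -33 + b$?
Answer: $2970$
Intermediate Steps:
$N{\left(\left(8 + 5\right) 3 \right)} + 2964 = \left(-33 + \left(8 + 5\right) 3\right) + 2964 = \left(-33 + 13 \cdot 3\right) + 2964 = \left(-33 + 39\right) + 2964 = 6 + 2964 = 2970$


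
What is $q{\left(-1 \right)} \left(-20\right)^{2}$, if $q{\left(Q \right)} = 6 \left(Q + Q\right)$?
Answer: $-4800$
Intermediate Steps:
$q{\left(Q \right)} = 12 Q$ ($q{\left(Q \right)} = 6 \cdot 2 Q = 12 Q$)
$q{\left(-1 \right)} \left(-20\right)^{2} = 12 \left(-1\right) \left(-20\right)^{2} = \left(-12\right) 400 = -4800$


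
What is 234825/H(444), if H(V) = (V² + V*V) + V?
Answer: 78275/131572 ≈ 0.59492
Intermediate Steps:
H(V) = V + 2*V² (H(V) = (V² + V²) + V = 2*V² + V = V + 2*V²)
234825/H(444) = 234825/((444*(1 + 2*444))) = 234825/((444*(1 + 888))) = 234825/((444*889)) = 234825/394716 = 234825*(1/394716) = 78275/131572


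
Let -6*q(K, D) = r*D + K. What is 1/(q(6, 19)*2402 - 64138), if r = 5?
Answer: -3/313715 ≈ -9.5628e-6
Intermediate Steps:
q(K, D) = -5*D/6 - K/6 (q(K, D) = -(5*D + K)/6 = -(K + 5*D)/6 = -5*D/6 - K/6)
1/(q(6, 19)*2402 - 64138) = 1/((-5/6*19 - 1/6*6)*2402 - 64138) = 1/((-95/6 - 1)*2402 - 64138) = 1/(-101/6*2402 - 64138) = 1/(-121301/3 - 64138) = 1/(-313715/3) = -3/313715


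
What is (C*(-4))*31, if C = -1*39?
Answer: 4836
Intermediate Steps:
C = -39
(C*(-4))*31 = -39*(-4)*31 = 156*31 = 4836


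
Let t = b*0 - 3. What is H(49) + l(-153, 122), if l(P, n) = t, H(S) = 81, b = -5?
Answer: 78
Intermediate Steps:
t = -3 (t = -5*0 - 3 = 0 - 3 = -3)
l(P, n) = -3
H(49) + l(-153, 122) = 81 - 3 = 78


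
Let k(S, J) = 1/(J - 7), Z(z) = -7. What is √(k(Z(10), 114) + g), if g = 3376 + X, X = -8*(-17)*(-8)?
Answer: √26195419/107 ≈ 47.833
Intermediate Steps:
k(S, J) = 1/(-7 + J)
X = -1088 (X = 136*(-8) = -1088)
g = 2288 (g = 3376 - 1088 = 2288)
√(k(Z(10), 114) + g) = √(1/(-7 + 114) + 2288) = √(1/107 + 2288) = √(244817/107) = √26195419/107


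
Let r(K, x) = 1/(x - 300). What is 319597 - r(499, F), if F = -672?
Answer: 310648285/972 ≈ 3.1960e+5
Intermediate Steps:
r(K, x) = 1/(-300 + x)
319597 - r(499, F) = 319597 - 1/(-300 - 672) = 319597 - 1/(-972) = 319597 - 1*(-1/972) = 319597 + 1/972 = 310648285/972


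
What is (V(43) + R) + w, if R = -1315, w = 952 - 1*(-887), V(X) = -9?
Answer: 515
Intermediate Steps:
w = 1839 (w = 952 + 887 = 1839)
(V(43) + R) + w = (-9 - 1315) + 1839 = -1324 + 1839 = 515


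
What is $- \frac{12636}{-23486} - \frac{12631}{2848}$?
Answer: $- \frac{130332169}{33444064} \approx -3.897$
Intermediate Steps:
$- \frac{12636}{-23486} - \frac{12631}{2848} = \left(-12636\right) \left(- \frac{1}{23486}\right) - \frac{12631}{2848} = \frac{6318}{11743} - \frac{12631}{2848} = - \frac{130332169}{33444064}$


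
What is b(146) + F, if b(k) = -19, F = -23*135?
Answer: -3124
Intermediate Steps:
F = -3105
b(146) + F = -19 - 3105 = -3124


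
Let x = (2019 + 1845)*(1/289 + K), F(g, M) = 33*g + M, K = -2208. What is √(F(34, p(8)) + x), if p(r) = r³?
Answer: I*√2465188678/17 ≈ 2920.6*I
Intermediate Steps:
F(g, M) = M + 33*g
x = -2465660904/289 (x = (2019 + 1845)*(1/289 - 2208) = 3864*(1/289 - 2208) = 3864*(-638111/289) = -2465660904/289 ≈ -8.5317e+6)
√(F(34, p(8)) + x) = √((8³ + 33*34) - 2465660904/289) = √((512 + 1122) - 2465660904/289) = √(1634 - 2465660904/289) = √(-2465188678/289) = I*√2465188678/17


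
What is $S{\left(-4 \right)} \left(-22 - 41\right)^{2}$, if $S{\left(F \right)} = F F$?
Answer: $63504$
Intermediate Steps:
$S{\left(F \right)} = F^{2}$
$S{\left(-4 \right)} \left(-22 - 41\right)^{2} = \left(-4\right)^{2} \left(-22 - 41\right)^{2} = 16 \left(-63\right)^{2} = 16 \cdot 3969 = 63504$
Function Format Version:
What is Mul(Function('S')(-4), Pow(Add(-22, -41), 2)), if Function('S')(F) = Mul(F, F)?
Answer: 63504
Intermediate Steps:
Function('S')(F) = Pow(F, 2)
Mul(Function('S')(-4), Pow(Add(-22, -41), 2)) = Mul(Pow(-4, 2), Pow(Add(-22, -41), 2)) = Mul(16, Pow(-63, 2)) = Mul(16, 3969) = 63504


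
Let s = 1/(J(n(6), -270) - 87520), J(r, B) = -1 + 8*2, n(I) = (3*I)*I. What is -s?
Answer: 1/87505 ≈ 1.1428e-5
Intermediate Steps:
n(I) = 3*I²
J(r, B) = 15 (J(r, B) = -1 + 16 = 15)
s = -1/87505 (s = 1/(15 - 87520) = 1/(-87505) = -1/87505 ≈ -1.1428e-5)
-s = -1*(-1/87505) = 1/87505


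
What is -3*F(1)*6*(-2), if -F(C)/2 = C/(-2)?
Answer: 36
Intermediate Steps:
F(C) = C (F(C) = -2*C/(-2) = -2*C*(-1)/2 = -(-1)*C = C)
-3*F(1)*6*(-2) = -3*6*(-2) = -18*(-2) = 36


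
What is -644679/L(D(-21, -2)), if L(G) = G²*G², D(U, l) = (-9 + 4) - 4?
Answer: -2653/27 ≈ -98.259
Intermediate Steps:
D(U, l) = -9 (D(U, l) = -5 - 4 = -9)
L(G) = G⁴
-644679/L(D(-21, -2)) = -644679/((-9)⁴) = -644679/6561 = -644679*1/6561 = -2653/27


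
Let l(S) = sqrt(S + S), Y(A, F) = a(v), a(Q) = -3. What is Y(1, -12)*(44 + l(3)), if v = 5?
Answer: -132 - 3*sqrt(6) ≈ -139.35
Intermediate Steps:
Y(A, F) = -3
l(S) = sqrt(2)*sqrt(S) (l(S) = sqrt(2*S) = sqrt(2)*sqrt(S))
Y(1, -12)*(44 + l(3)) = -3*(44 + sqrt(2)*sqrt(3)) = -3*(44 + sqrt(6)) = -132 - 3*sqrt(6)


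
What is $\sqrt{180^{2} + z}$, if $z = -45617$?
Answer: $i \sqrt{13217} \approx 114.97 i$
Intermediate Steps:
$\sqrt{180^{2} + z} = \sqrt{180^{2} - 45617} = \sqrt{32400 - 45617} = \sqrt{-13217} = i \sqrt{13217}$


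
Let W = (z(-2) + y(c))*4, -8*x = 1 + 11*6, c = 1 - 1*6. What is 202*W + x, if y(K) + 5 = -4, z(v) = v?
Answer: -71171/8 ≈ -8896.4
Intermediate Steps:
c = -5 (c = 1 - 6 = -5)
y(K) = -9 (y(K) = -5 - 4 = -9)
x = -67/8 (x = -(1 + 11*6)/8 = -(1 + 66)/8 = -⅛*67 = -67/8 ≈ -8.3750)
W = -44 (W = (-2 - 9)*4 = -11*4 = -44)
202*W + x = 202*(-44) - 67/8 = -8888 - 67/8 = -71171/8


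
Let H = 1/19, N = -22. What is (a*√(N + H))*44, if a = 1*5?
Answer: 220*I*√7923/19 ≈ 1030.7*I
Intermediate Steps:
H = 1/19 (H = 1*(1/19) = 1/19 ≈ 0.052632)
a = 5
(a*√(N + H))*44 = (5*√(-22 + 1/19))*44 = (5*√(-417/19))*44 = (5*(I*√7923/19))*44 = (5*I*√7923/19)*44 = 220*I*√7923/19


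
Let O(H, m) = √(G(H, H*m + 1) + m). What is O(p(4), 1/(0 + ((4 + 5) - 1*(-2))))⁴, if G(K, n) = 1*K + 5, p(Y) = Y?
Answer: 10000/121 ≈ 82.645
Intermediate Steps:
G(K, n) = 5 + K (G(K, n) = K + 5 = 5 + K)
O(H, m) = √(5 + H + m) (O(H, m) = √((5 + H) + m) = √(5 + H + m))
O(p(4), 1/(0 + ((4 + 5) - 1*(-2))))⁴ = (√(5 + 4 + 1/(0 + ((4 + 5) - 1*(-2)))))⁴ = (√(5 + 4 + 1/(0 + (9 + 2))))⁴ = (√(5 + 4 + 1/(0 + 11)))⁴ = (√(5 + 4 + 1/11))⁴ = (√(100/11))⁴ = (10*√11/11)⁴ = 10000/121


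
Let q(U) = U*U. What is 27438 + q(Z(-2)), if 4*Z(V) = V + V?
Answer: 27439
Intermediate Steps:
Z(V) = V/2 (Z(V) = (V + V)/4 = (2*V)/4 = V/2)
q(U) = U²
27438 + q(Z(-2)) = 27438 + ((½)*(-2))² = 27438 + (-1)² = 27438 + 1 = 27439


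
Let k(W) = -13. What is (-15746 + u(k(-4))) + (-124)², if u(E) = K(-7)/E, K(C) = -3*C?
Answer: -4831/13 ≈ -371.62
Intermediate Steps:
u(E) = 21/E (u(E) = (-3*(-7))/E = 21/E)
(-15746 + u(k(-4))) + (-124)² = (-15746 + 21/(-13)) + (-124)² = (-15746 + 21*(-1/13)) + 15376 = (-15746 - 21/13) + 15376 = -204719/13 + 15376 = -4831/13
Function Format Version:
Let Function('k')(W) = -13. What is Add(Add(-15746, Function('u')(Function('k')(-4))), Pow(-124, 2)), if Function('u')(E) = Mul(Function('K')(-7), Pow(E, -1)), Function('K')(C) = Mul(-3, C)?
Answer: Rational(-4831, 13) ≈ -371.62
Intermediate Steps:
Function('u')(E) = Mul(21, Pow(E, -1)) (Function('u')(E) = Mul(Mul(-3, -7), Pow(E, -1)) = Mul(21, Pow(E, -1)))
Add(Add(-15746, Function('u')(Function('k')(-4))), Pow(-124, 2)) = Add(Add(-15746, Mul(21, Pow(-13, -1))), Pow(-124, 2)) = Add(Add(-15746, Mul(21, Rational(-1, 13))), 15376) = Add(Add(-15746, Rational(-21, 13)), 15376) = Add(Rational(-204719, 13), 15376) = Rational(-4831, 13)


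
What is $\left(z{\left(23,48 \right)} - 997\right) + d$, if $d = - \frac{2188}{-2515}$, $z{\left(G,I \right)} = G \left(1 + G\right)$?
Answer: $- \frac{1116987}{2515} \approx -444.13$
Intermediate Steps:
$d = \frac{2188}{2515}$ ($d = \left(-2188\right) \left(- \frac{1}{2515}\right) = \frac{2188}{2515} \approx 0.86998$)
$\left(z{\left(23,48 \right)} - 997\right) + d = \left(23 \left(1 + 23\right) - 997\right) + \frac{2188}{2515} = \left(23 \cdot 24 - 997\right) + \frac{2188}{2515} = \left(552 - 997\right) + \frac{2188}{2515} = -445 + \frac{2188}{2515} = - \frac{1116987}{2515}$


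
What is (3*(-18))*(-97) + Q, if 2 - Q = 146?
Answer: 5094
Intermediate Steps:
Q = -144 (Q = 2 - 1*146 = 2 - 146 = -144)
(3*(-18))*(-97) + Q = (3*(-18))*(-97) - 144 = -54*(-97) - 144 = 5238 - 144 = 5094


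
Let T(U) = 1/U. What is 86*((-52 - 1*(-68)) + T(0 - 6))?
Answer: 4085/3 ≈ 1361.7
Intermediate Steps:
86*((-52 - 1*(-68)) + T(0 - 6)) = 86*((-52 - 1*(-68)) + 1/(0 - 6)) = 86*((-52 + 68) + 1/(-6)) = 86*(16 - ⅙) = 86*(95/6) = 4085/3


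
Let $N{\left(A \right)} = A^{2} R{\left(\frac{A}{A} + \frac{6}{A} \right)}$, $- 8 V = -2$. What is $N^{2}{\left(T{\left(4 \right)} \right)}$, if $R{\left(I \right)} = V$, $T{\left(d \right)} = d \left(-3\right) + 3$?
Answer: $\frac{6561}{16} \approx 410.06$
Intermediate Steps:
$V = \frac{1}{4}$ ($V = \left(- \frac{1}{8}\right) \left(-2\right) = \frac{1}{4} \approx 0.25$)
$T{\left(d \right)} = 3 - 3 d$ ($T{\left(d \right)} = - 3 d + 3 = 3 - 3 d$)
$R{\left(I \right)} = \frac{1}{4}$
$N{\left(A \right)} = \frac{A^{2}}{4}$ ($N{\left(A \right)} = A^{2} \cdot \frac{1}{4} = \frac{A^{2}}{4}$)
$N^{2}{\left(T{\left(4 \right)} \right)} = \left(\frac{\left(3 - 12\right)^{2}}{4}\right)^{2} = \left(\frac{\left(-9\right)^{2}}{4}\right)^{2} = \left(\frac{1}{4} \cdot 81\right)^{2} = \left(\frac{81}{4}\right)^{2} = \frac{6561}{16}$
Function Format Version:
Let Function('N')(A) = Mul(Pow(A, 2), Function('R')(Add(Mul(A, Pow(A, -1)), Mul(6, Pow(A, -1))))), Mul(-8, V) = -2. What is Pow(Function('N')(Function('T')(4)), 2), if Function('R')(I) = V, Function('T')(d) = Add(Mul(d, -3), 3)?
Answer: Rational(6561, 16) ≈ 410.06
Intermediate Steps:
V = Rational(1, 4) (V = Mul(Rational(-1, 8), -2) = Rational(1, 4) ≈ 0.25000)
Function('T')(d) = Add(3, Mul(-3, d)) (Function('T')(d) = Add(Mul(-3, d), 3) = Add(3, Mul(-3, d)))
Function('R')(I) = Rational(1, 4)
Function('N')(A) = Mul(Rational(1, 4), Pow(A, 2)) (Function('N')(A) = Mul(Pow(A, 2), Rational(1, 4)) = Mul(Rational(1, 4), Pow(A, 2)))
Pow(Function('N')(Function('T')(4)), 2) = Pow(Mul(Rational(1, 4), Pow(Add(3, Mul(-3, 4)), 2)), 2) = Pow(Mul(Rational(1, 4), Pow(Add(3, -12), 2)), 2) = Pow(Mul(Rational(1, 4), Pow(-9, 2)), 2) = Pow(Mul(Rational(1, 4), 81), 2) = Pow(Rational(81, 4), 2) = Rational(6561, 16)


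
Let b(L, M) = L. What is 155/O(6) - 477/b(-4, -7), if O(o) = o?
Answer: 1741/12 ≈ 145.08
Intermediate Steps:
155/O(6) - 477/b(-4, -7) = 155/6 - 477/(-4) = 155*(1/6) - 477*(-1/4) = 155/6 + 477/4 = 1741/12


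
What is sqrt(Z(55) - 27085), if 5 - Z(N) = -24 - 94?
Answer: I*sqrt(26962) ≈ 164.2*I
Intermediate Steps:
Z(N) = 123 (Z(N) = 5 - (-24 - 94) = 5 - 1*(-118) = 5 + 118 = 123)
sqrt(Z(55) - 27085) = sqrt(123 - 27085) = sqrt(-26962) = I*sqrt(26962)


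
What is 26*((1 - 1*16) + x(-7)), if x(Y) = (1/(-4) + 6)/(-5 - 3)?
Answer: -6539/16 ≈ -408.69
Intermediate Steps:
x(Y) = -23/32 (x(Y) = (-¼ + 6)/(-8) = (23/4)*(-⅛) = -23/32)
26*((1 - 1*16) + x(-7)) = 26*((1 - 1*16) - 23/32) = 26*((1 - 16) - 23/32) = 26*(-15 - 23/32) = 26*(-503/32) = -6539/16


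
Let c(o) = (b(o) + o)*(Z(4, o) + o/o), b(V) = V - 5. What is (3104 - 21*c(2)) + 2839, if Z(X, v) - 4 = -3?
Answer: 5985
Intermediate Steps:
b(V) = -5 + V
Z(X, v) = 1 (Z(X, v) = 4 - 3 = 1)
c(o) = -10 + 4*o (c(o) = ((-5 + o) + o)*(1 + o/o) = (-5 + 2*o)*(1 + 1) = (-5 + 2*o)*2 = -10 + 4*o)
(3104 - 21*c(2)) + 2839 = (3104 - 21*(-10 + 4*2)) + 2839 = (3104 - 21*(-10 + 8)) + 2839 = (3104 - 21*(-2)) + 2839 = (3104 + 42) + 2839 = 3146 + 2839 = 5985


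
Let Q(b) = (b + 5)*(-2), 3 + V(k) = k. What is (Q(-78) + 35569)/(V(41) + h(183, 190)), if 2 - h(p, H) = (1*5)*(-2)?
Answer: 7143/10 ≈ 714.30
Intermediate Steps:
V(k) = -3 + k
Q(b) = -10 - 2*b (Q(b) = (5 + b)*(-2) = -10 - 2*b)
h(p, H) = 12 (h(p, H) = 2 - 1*5*(-2) = 2 - 5*(-2) = 2 - 1*(-10) = 2 + 10 = 12)
(Q(-78) + 35569)/(V(41) + h(183, 190)) = ((-10 - 2*(-78)) + 35569)/((-3 + 41) + 12) = ((-10 + 156) + 35569)/(38 + 12) = (146 + 35569)/50 = 35715*(1/50) = 7143/10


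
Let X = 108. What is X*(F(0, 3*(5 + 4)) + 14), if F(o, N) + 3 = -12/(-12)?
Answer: 1296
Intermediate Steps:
F(o, N) = -2 (F(o, N) = -3 - 12/(-12) = -3 - 12*(-1/12) = -3 + 1 = -2)
X*(F(0, 3*(5 + 4)) + 14) = 108*(-2 + 14) = 108*12 = 1296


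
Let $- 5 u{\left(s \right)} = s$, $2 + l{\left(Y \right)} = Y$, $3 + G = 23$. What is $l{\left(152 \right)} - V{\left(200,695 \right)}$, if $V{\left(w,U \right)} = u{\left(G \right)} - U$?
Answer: $849$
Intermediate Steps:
$G = 20$ ($G = -3 + 23 = 20$)
$l{\left(Y \right)} = -2 + Y$
$u{\left(s \right)} = - \frac{s}{5}$
$V{\left(w,U \right)} = -4 - U$ ($V{\left(w,U \right)} = \left(- \frac{1}{5}\right) 20 - U = -4 - U$)
$l{\left(152 \right)} - V{\left(200,695 \right)} = \left(-2 + 152\right) - \left(-4 - 695\right) = 150 - \left(-4 - 695\right) = 150 - -699 = 150 + 699 = 849$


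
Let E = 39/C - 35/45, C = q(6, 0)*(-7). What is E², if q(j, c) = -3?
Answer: 4624/3969 ≈ 1.1650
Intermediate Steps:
C = 21 (C = -3*(-7) = 21)
E = 68/63 (E = 39/21 - 35/45 = 39*(1/21) - 35*1/45 = 13/7 - 7/9 = 68/63 ≈ 1.0794)
E² = (68/63)² = 4624/3969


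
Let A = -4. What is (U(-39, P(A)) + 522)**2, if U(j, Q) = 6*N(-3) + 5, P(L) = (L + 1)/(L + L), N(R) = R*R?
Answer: 337561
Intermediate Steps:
N(R) = R**2
P(L) = (1 + L)/(2*L) (P(L) = (1 + L)/((2*L)) = (1 + L)*(1/(2*L)) = (1 + L)/(2*L))
U(j, Q) = 59 (U(j, Q) = 6*(-3)**2 + 5 = 6*9 + 5 = 54 + 5 = 59)
(U(-39, P(A)) + 522)**2 = (59 + 522)**2 = 581**2 = 337561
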